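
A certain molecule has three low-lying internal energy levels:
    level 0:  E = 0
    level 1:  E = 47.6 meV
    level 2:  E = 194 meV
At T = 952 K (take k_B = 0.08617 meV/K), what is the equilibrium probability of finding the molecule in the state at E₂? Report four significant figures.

k_BT = 0.08617 × 952 K = 82.0338 meV.
Eᵢ/kT = 0, 0.580249, 2.36488.
Z = Σ e^(−Eᵢ/kT) = e^(−0) + e^(−0.580249) + e^(−2.36488) = 1.00000 + 0.559759 + 0.0939606 = 1.65372.
P₂ = e^(−E₂/kT) / Z = 0.0939606/1.65372 = 0.05682.

0.05682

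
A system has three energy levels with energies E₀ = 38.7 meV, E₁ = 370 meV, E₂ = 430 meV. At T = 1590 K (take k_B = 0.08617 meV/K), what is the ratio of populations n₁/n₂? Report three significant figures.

k_BT = 0.08617 × 1590 K = 137.01 meV.
n₁/n₂ = exp[−(E₁−E₂)/kT] = exp(−(-60 meV)/(137.01 meV)) = exp(0.43792) = 1.55.

1.55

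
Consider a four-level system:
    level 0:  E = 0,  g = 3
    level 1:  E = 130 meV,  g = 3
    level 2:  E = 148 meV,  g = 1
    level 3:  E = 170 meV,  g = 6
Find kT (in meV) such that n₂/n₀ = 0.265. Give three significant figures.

645 meV

n₂/n₀ = (g₂/g₀) exp[−(E₂−E₀)/kT] = 0.265.
⇒ (E₂−E₀)/kT = ln((1/3)/0.265) = ln(1.2579) = 0.22944.
kT = 148 meV / 0.22944 = 645 meV.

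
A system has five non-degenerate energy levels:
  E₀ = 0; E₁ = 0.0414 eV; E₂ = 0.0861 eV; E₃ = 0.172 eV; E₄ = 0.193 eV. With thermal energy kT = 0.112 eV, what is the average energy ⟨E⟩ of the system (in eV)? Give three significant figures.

Eᵢ/kT = 0, 0.36964, 0.76875, 1.5357, 1.7232.
Z = Σ e^(−Eᵢ/kT) = e^(−0) + e^(−0.36964) + e^(−0.76875) + e^(−1.5357) + e^(−1.7232) = 1.0000 + 0.69098 + 0.46359 + 0.21530 + 0.17849 = 2.5484.
⟨E⟩ = Σ Eᵢ e^(−Eᵢ/kT) / Z = (0·1.0000 + 0.0414·0.69098 + 0.0861·0.46359 + 0.172·0.21530 + 0.193·0.17849) / 2.5484 = 0.0549 eV.

0.0549 eV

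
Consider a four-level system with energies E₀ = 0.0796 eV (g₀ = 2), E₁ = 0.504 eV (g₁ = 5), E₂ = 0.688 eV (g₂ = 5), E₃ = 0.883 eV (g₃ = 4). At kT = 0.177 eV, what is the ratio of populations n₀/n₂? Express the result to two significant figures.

12

n₀/n₂ = (g₀/g₂) exp[−(E₀−E₂)/kT] = (2/5) × exp(−(-0.6084 eV)/(0.177 eV)) = (2/5) × exp(3.437) = 12.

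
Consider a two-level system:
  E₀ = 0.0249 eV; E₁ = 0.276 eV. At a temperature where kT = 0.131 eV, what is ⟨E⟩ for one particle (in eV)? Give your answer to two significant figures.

0.057 eV

Eᵢ/kT = 0.1901, 2.107.
Z = Σ e^(−Eᵢ/kT) = e^(−0.1901) + e^(−2.107) = 0.8269 + 0.1216 = 0.9485.
⟨E⟩ = Σ Eᵢ e^(−Eᵢ/kT) / Z = (0.0249·0.8269 + 0.276·0.1216) / 0.9485 = 0.057 eV.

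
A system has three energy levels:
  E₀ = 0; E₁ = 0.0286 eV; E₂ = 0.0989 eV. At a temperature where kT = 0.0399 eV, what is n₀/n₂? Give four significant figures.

n₀/n₂ = exp[−(E₀−E₂)/kT] = exp(−(-0.0989 eV)/(0.0399 eV)) = exp(2.47870) = 11.93.

11.93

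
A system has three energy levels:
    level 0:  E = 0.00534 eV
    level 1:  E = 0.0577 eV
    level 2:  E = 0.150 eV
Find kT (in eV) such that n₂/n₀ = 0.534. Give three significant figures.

n₂/n₀ = exp[−(E₂−E₀)/kT] = 0.534.
⇒ (E₂−E₀)/kT = ln(1/0.534) = ln(1.8727) = 0.62738.
kT = 0.14466 eV / 0.62738 = 0.231 eV.

0.231 eV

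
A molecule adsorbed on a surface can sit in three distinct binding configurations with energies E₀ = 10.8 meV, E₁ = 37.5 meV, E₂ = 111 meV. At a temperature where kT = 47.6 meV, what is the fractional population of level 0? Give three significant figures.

Eᵢ/kT = 0.22689, 0.78782, 2.3319.
Z = Σ e^(−Eᵢ/kT) = e^(−0.22689) + e^(−0.78782) + e^(−2.3319) = 0.79701 + 0.45484 + 0.097111 = 1.3490.
P₀ = e^(−E₀/kT) / Z = 0.79701/1.3490 = 0.591.

0.591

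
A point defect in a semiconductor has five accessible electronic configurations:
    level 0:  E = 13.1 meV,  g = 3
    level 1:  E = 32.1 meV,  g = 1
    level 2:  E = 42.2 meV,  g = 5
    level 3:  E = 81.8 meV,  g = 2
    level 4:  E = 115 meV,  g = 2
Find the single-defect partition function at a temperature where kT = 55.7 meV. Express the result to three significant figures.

Z = 5.99

Eᵢ/kT = 0.23519, 0.57630, 0.75763, 1.4686, 2.0646.
Z = Σ gᵢe^(−Eᵢ/kT) = 3·e^(−0.23519) + 1·e^(−0.57630) + 5·e^(−0.75763) + 2·e^(−1.4686) + 2·e^(−2.0646) = 2.3713 + 0.56197 + 2.3439 + 0.46050 + 0.25374 = 5.9914.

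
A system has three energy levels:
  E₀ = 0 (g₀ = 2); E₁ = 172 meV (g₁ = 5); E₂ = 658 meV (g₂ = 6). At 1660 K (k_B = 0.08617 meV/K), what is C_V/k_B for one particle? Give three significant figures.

k_BT = 0.08617 × 1660 K = 143.04 meV.
Eᵢ/kT = 0, 1.2025, 4.6001.
Z = Σ gᵢe^(−Eᵢ/kT) = 2·e^(−0) + 5·e^(−1.2025) + 6·e^(−4.6001) = 2.0000 + 1.5022 + 0.060305 = 3.5625.
⟨E⟩ = 83.666 meV, ⟨E²⟩ = 19804 meV².
C_V/k_B = (⟨E²⟩ − ⟨E⟩²)/(kT)² = (19804 − 7000.0)/20460 = 0.626.

0.626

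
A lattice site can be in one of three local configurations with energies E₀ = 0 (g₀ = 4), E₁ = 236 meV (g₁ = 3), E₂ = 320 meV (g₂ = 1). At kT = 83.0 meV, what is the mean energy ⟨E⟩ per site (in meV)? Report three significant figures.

11.4 meV

Eᵢ/kT = 0, 2.8434, 3.8554.
Z = Σ gᵢe^(−Eᵢ/kT) = 4·e^(−0) + 3·e^(−2.8434) + 1·e^(−3.8554) = 4.0000 + 0.17468 + 0.021165 = 4.1958.
⟨E⟩ = Σ Eᵢ gᵢe^(−Eᵢ/kT) / Z = (0·4.0000 + 236·0.17468 + 320·0.021165) / 4.1958 = 11.4 meV.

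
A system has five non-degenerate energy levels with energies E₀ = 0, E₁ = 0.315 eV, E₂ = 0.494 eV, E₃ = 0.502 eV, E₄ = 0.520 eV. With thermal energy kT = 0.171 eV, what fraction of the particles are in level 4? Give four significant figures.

0.03634

Eᵢ/kT = 0, 1.84211, 2.88889, 2.93567, 3.04094.
Z = Σ e^(−Eᵢ/kT) = e^(−0) + e^(−1.84211) + e^(−2.88889) + e^(−2.93567) + e^(−3.04094) = 1.00000 + 0.158483 + 0.0556379 + 0.0530951 + 0.0477899 = 1.31501.
P₄ = e^(−E₄/kT) / Z = 0.0477899/1.31501 = 0.03634.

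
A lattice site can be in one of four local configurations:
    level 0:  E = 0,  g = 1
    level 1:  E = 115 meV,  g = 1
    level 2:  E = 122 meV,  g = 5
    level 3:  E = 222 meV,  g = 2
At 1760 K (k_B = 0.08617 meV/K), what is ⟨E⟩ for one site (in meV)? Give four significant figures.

k_BT = 0.08617 × 1760 K = 151.659 meV.
Eᵢ/kT = 0, 0.758280, 0.804436, 1.46381.
Z = Σ gᵢe^(−Eᵢ/kT) = 1·e^(−0) + 1·e^(−0.758280) + 5·e^(−0.804436) + 2·e^(−1.46381) = 1.00000 + 0.468472 + 2.23670 + 0.462706 = 4.16788.
⟨E⟩ = Σ Eᵢ gᵢe^(−Eᵢ/kT) / Z = (0·1.00000 + 115·0.468472 + 122·2.23670 + 222·0.462706) / 4.16788 = 103.0 meV.

103.0 meV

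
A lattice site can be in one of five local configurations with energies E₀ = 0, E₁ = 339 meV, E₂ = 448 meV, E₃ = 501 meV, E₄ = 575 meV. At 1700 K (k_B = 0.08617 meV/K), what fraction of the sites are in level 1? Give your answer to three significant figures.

0.0825

k_BT = 0.08617 × 1700 K = 146.49 meV.
Eᵢ/kT = 0, 2.3142, 3.0582, 3.4200, 3.9252.
Z = Σ e^(−Eᵢ/kT) = e^(−0) + e^(−2.3142) + e^(−3.0582) + e^(−3.4200) + e^(−3.9252) = 1.0000 + 0.098845 + 0.046972 + 0.032712 + 0.019738 = 1.1983.
P₁ = e^(−E₁/kT) / Z = 0.098845/1.1983 = 0.0825.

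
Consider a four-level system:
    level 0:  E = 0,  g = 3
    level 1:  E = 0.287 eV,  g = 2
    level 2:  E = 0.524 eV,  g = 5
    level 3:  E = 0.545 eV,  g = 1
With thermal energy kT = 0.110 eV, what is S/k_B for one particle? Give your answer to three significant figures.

1.36

Eᵢ/kT = 0, 2.6091, 4.7636, 4.9545.
Z = Σ gᵢe^(−Eᵢ/kT) = 3·e^(−0) + 2·e^(−2.6091) + 5·e^(−4.7636) + 1·e^(−4.9545) = 3.0000 + 0.14720 + 0.042674 + 0.0070516 = 3.1969.
⟨E⟩ = Σ EᵢPᵢ = 0.021412 eV.
S/k_B = ln Z + ⟨E⟩/kT = ln(3.1969) + 0.021412/0.110 = 1.1622 + 0.19465 = 1.36.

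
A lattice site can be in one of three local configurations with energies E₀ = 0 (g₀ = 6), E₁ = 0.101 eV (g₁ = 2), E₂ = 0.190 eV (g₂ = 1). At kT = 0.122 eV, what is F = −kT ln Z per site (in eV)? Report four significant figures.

-0.2389 eV

Eᵢ/kT = 0, 0.827869, 1.55738.
Z = Σ gᵢe^(−Eᵢ/kT) = 6·e^(−0) + 2·e^(−0.827869) + 1·e^(−1.55738) = 6.00000 + 0.873959 + 0.210687 = 7.08465.
F = −kT ln Z = −0.122 × ln(7.08465) = −0.122 × 1.95793 = -0.2389 eV.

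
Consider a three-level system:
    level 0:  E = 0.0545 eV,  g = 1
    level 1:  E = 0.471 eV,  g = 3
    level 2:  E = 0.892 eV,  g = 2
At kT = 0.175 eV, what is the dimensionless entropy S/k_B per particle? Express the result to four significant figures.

0.8303

Eᵢ/kT = 0.311429, 2.69143, 5.09714.
Z = Σ gᵢe^(−Eᵢ/kT) = 1·e^(−0.311429) + 3·e^(−2.69143) + 2·e^(−5.09714) = 0.732400 + 0.203352 + 0.0122284 = 0.947980.
⟨E⟩ = Σ EᵢPᵢ = 0.154647 eV.
S/k_B = ln Z + ⟨E⟩/kT = ln(0.947980) + 0.154647/0.175 = -0.0534219 + 0.883697 = 0.8303.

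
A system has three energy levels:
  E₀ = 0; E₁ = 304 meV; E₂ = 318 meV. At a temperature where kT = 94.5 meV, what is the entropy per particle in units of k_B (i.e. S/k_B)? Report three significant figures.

0.300

Eᵢ/kT = 0, 3.2169, 3.3651.
Z = Σ e^(−Eᵢ/kT) = e^(−0) + e^(−3.2169) + e^(−3.3651) = 1.0000 + 0.040079 + 0.034559 = 1.0746.
⟨E⟩ = Σ EᵢPᵢ = 21.565 meV.
S/k_B = ln Z + ⟨E⟩/kT = ln(1.0746) + 21.565/94.5 = 0.071948 + 0.22820 = 0.300.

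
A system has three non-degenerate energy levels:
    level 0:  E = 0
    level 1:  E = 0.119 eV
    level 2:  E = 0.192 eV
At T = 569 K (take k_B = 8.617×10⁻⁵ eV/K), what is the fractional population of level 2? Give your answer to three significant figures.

k_BT = 8.617×10⁻⁵ × 569 K = 0.049031 eV.
Eᵢ/kT = 0, 2.4270, 3.9159.
Z = Σ e^(−Eᵢ/kT) = e^(−0) + e^(−2.4270) + e^(−3.9159) = 1.0000 + 0.088301 + 0.019923 = 1.1082.
P₂ = e^(−E₂/kT) / Z = 0.019923/1.1082 = 0.0180.

0.0180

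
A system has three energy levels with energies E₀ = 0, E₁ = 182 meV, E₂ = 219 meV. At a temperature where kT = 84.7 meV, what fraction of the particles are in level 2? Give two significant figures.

0.063

Eᵢ/kT = 0, 2.149, 2.586.
Z = Σ e^(−Eᵢ/kT) = e^(−0) + e^(−2.149) + e^(−2.586) = 1.000 + 0.1166 + 0.07532 = 1.192.
P₂ = e^(−E₂/kT) / Z = 0.07532/1.192 = 0.063.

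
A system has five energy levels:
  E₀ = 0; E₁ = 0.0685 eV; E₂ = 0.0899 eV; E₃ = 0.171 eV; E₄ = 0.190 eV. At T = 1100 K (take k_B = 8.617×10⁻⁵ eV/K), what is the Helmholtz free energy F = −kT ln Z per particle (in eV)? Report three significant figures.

k_BT = 8.617×10⁻⁵ × 1100 K = 0.094787 eV.
Eᵢ/kT = 0, 0.72267, 0.94844, 1.8040, 2.0045.
Z = Σ e^(−Eᵢ/kT) = e^(−0) + e^(−0.72267) + e^(−0.94844) + e^(−1.8040) + e^(−2.0045) = 1.0000 + 0.48545 + 0.38734 + 0.16464 + 0.13473 = 2.1722.
F = −kT ln Z = −0.094787 × ln(2.1722) = −0.094787 × 0.77574 = -0.0735 eV.

-0.0735 eV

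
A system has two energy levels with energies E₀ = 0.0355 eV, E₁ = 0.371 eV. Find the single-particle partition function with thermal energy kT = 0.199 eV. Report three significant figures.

Z = 0.992

Eᵢ/kT = 0.17839, 1.8643.
Z = Σ e^(−Eᵢ/kT) = e^(−0.17839) + e^(−1.8643) = 0.83662 + 0.15500 = 0.99162.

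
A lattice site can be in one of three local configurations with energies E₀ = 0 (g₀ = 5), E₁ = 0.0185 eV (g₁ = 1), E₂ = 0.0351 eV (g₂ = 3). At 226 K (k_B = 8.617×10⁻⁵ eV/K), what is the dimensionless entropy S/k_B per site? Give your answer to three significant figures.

1.99

k_BT = 8.617×10⁻⁵ × 226 K = 0.019474 eV.
Eᵢ/kT = 0, 0.94998, 1.8024.
Z = Σ gᵢe^(−Eᵢ/kT) = 5·e^(−0) + 1·e^(−0.94998) + 3·e^(−1.8024) = 5.0000 + 0.38675 + 0.49471 = 5.8815.
⟨E⟩ = Σ EᵢPᵢ = 0.0041689 eV.
S/k_B = ln Z + ⟨E⟩/kT = ln(5.8815) + 0.0041689/0.019474 = 1.7718 + 0.21408 = 1.99.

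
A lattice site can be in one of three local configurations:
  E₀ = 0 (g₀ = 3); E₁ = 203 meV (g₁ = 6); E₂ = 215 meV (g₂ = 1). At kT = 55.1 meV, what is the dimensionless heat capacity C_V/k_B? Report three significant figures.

0.702

Eᵢ/kT = 0, 3.6842, 3.9020.
Z = Σ gᵢe^(−Eᵢ/kT) = 3·e^(−0) + 6·e^(−3.6842) + 1·e^(−3.9020) = 3.0000 + 0.15070 + 0.020201 = 3.1709.
⟨E⟩ = 11.017 meV, ⟨E²⟩ = 2253.0 meV².
C_V/k_B = (⟨E²⟩ − ⟨E⟩²)/(kT)² = (2253.0 − 121.37)/3036.0 = 0.702.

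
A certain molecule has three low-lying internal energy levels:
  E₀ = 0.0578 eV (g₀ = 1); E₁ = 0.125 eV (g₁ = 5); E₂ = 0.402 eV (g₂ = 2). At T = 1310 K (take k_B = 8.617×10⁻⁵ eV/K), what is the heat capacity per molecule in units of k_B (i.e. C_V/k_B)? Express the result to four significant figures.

0.2313

k_BT = 8.617×10⁻⁵ × 1310 K = 0.112883 eV.
Eᵢ/kT = 0.512035, 1.10734, 3.56121.
Z = Σ gᵢe^(−Eᵢ/kT) = 1·e^(−0.512035) + 5·e^(−1.10734) + 2·e^(−3.56121) = 0.599275 + 1.65218 + 0.0568089 = 2.30826.
⟨E⟩ = 0.114371 eV, ⟨E²⟩ = 0.0160285 eV².
C_V/k_B = (⟨E²⟩ − ⟨E⟩²)/(kT)² = (0.0160285 − 0.0130807)/0.0127426 = 0.2313.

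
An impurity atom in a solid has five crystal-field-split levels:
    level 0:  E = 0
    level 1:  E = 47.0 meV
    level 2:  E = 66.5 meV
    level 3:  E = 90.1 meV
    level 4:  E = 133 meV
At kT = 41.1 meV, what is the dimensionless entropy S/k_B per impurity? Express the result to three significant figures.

1.15

Eᵢ/kT = 0, 1.1436, 1.6180, 2.1922, 3.2360.
Z = Σ e^(−Eᵢ/kT) = e^(−0) + e^(−1.1436) + e^(−1.6180) + e^(−2.1922) + e^(−3.2360) = 1.0000 + 0.31867 + 0.19829 + 0.11167 + 0.039321 = 1.6680.
⟨E⟩ = Σ EᵢPᵢ = 26.052 meV.
S/k_B = ln Z + ⟨E⟩/kT = ln(1.6680) + 26.052/41.1 = 0.51163 + 0.63387 = 1.15.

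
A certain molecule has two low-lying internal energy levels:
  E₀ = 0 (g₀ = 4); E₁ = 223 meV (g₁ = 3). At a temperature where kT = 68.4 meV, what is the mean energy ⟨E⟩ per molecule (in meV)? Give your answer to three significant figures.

Eᵢ/kT = 0, 3.2602.
Z = Σ gᵢe^(−Eᵢ/kT) = 4·e^(−0) + 3·e^(−3.2602) = 4.0000 + 0.11514 = 4.1151.
⟨E⟩ = Σ Eᵢ gᵢe^(−Eᵢ/kT) / Z = (0·4.0000 + 223·0.11514) / 4.1151 = 6.24 meV.

6.24 meV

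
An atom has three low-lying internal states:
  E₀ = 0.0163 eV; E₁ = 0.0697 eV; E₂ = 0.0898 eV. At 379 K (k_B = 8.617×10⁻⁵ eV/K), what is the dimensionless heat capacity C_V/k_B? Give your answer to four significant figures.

0.6284

k_BT = 8.617×10⁻⁵ × 379 K = 0.0326584 eV.
Eᵢ/kT = 0.499106, 2.13421, 2.74968.
Z = Σ e^(−Eᵢ/kT) = e^(−0.499106) + e^(−2.13421) + e^(−2.74968) = 0.607073 + 0.118338 + 0.0639483 = 0.789359.
⟨E⟩ = 0.0302600 eV, ⟨E²⟩ = 0.00158593 eV².
C_V/k_B = (⟨E²⟩ − ⟨E⟩²)/(kT)² = (0.00158593 − 0.000915668)/0.00106657 = 0.6284.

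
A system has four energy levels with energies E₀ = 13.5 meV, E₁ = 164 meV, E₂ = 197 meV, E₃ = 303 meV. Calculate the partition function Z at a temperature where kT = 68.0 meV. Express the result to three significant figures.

Eᵢ/kT = 0.19853, 2.4118, 2.8971, 4.4559.
Z = Σ e^(−Eᵢ/kT) = e^(−0.19853) + e^(−2.4118) + e^(−2.8971) + e^(−4.4559) = 0.81994 + 0.089654 + 0.055183 + 0.011610 = 0.97639.

Z = 0.976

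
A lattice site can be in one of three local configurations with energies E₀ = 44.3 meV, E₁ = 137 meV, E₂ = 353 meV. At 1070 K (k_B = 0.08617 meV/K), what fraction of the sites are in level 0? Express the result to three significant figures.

0.714

k_BT = 0.08617 × 1070 K = 92.202 meV.
Eᵢ/kT = 0.48047, 1.4859, 3.8286.
Z = Σ e^(−Eᵢ/kT) = e^(−0.48047) + e^(−1.4859) + e^(−3.8286) = 0.61849 + 0.22630 + 0.021740 = 0.86653.
P₀ = e^(−E₀/kT) / Z = 0.61849/0.86653 = 0.714.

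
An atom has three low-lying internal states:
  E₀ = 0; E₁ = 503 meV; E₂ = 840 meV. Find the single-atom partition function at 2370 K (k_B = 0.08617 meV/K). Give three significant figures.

Z = 1.10

k_BT = 0.08617 × 2370 K = 204.22 meV.
Eᵢ/kT = 0, 2.4630, 4.1132.
Z = Σ e^(−Eᵢ/kT) = e^(−0) + e^(−2.4630) + e^(−4.1132) = 1.0000 + 0.085179 + 0.016355 = 1.1015.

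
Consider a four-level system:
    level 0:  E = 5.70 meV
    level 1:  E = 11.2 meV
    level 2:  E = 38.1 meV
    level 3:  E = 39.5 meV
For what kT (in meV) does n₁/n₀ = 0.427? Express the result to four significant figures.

n₁/n₀ = exp[−(E₁−E₀)/kT] = 0.427.
⇒ (E₁−E₀)/kT = ln(1/0.427) = ln(2.34192) = 0.850971.
kT = 5.50 meV / 0.850971 = 6.463 meV.

6.463 meV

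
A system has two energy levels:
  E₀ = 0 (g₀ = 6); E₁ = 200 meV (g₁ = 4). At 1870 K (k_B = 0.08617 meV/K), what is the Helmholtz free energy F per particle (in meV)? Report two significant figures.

k_BT = 0.08617 × 1870 K = 161.1 meV.
Eᵢ/kT = 0, 1.241.
Z = Σ gᵢe^(−Eᵢ/kT) = 6·e^(−0) + 4·e^(−1.241) = 6.000 + 1.156 = 7.156.
F = −kT ln Z = −161.1 × ln(7.156) = −161.1 × 1.968 = -320 meV.

-320 meV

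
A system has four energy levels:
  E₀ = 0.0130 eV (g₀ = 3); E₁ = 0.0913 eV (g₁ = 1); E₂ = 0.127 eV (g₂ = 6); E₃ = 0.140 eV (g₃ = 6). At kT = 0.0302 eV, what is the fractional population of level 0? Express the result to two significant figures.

0.91

Eᵢ/kT = 0.4305, 3.023, 4.205, 4.636.
Z = Σ gᵢe^(−Eᵢ/kT) = 3·e^(−0.4305) + 1·e^(−3.023) + 6·e^(−4.205) + 6·e^(−4.636) = 1.951 + 0.04866 + 0.08952 + 0.05818 = 2.147.
P₀ = g₀ e^(−E₀/kT) / Z = 1.951/2.147 = 0.91.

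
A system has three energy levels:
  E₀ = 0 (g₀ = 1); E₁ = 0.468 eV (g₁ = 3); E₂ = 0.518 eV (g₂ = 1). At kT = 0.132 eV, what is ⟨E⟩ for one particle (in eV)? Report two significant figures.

Eᵢ/kT = 0, 3.545, 3.924.
Z = Σ gᵢe^(−Eᵢ/kT) = 1·e^(−0) + 3·e^(−3.545) + 1·e^(−3.924) = 1.000 + 0.08661 + 0.01976 = 1.106.
⟨E⟩ = Σ Eᵢ gᵢe^(−Eᵢ/kT) / Z = (0·1.000 + 0.468·0.08661 + 0.518·0.01976) / 1.106 = 0.046 eV.

0.046 eV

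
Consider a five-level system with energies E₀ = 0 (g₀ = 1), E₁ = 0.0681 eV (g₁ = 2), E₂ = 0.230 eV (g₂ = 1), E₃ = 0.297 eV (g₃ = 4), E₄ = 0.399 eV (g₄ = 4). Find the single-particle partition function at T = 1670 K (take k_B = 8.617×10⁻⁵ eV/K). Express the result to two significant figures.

k_BT = 8.617×10⁻⁵ × 1670 K = 0.1439 eV.
Eᵢ/kT = 0, 0.4732, 1.598, 2.064, 2.773.
Z = Σ gᵢe^(−Eᵢ/kT) = 1·e^(−0) + 2·e^(−0.4732) + 1·e^(−1.598) + 4·e^(−2.064) + 4·e^(−2.773) = 1.000 + 1.246 + 0.2023 + 0.5078 + 0.2499 = 3.206.

Z = 3.2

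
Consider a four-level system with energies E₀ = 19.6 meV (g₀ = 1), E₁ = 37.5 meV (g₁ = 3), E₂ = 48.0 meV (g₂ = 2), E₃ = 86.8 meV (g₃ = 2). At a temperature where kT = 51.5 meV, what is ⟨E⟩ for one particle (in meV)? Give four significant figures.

41.85 meV

Eᵢ/kT = 0.380583, 0.728155, 0.932039, 1.68544.
Z = Σ gᵢe^(−Eᵢ/kT) = 1·e^(−0.380583) + 3·e^(−0.728155) + 2·e^(−0.932039) + 2·e^(−1.68544) = 0.683463 + 1.44840 + 0.787500 + 0.370726 = 3.29009.
⟨E⟩ = Σ Eᵢ gᵢe^(−Eᵢ/kT) / Z = (19.6·0.683463 + 37.5·1.44840 + 48.0·0.787500 + 86.8·0.370726) / 3.29009 = 41.85 meV.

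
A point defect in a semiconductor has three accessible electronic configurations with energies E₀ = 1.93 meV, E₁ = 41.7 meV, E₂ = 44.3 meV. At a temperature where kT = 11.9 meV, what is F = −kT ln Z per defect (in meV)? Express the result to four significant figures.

1.194 meV

Eᵢ/kT = 0.162185, 3.50420, 3.72269.
Z = Σ e^(−Eᵢ/kT) = e^(−0.162185) + e^(−3.50420) + e^(−3.72269) = 0.850284 + 0.0300708 + 0.0241689 = 0.904524.
F = −kT ln Z = −11.9 × ln(0.904524) = −11.9 × -0.100346 = 1.194 meV.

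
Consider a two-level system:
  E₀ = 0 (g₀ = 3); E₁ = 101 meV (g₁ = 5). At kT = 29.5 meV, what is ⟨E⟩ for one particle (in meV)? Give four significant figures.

Eᵢ/kT = 0, 3.42373.
Z = Σ gᵢe^(−Eᵢ/kT) = 3·e^(−0) + 5·e^(−3.42373) = 3.00000 + 0.162953 = 3.16295.
⟨E⟩ = Σ Eᵢ gᵢe^(−Eᵢ/kT) / Z = (0·3.00000 + 101·0.162953) / 3.16295 = 5.203 meV.

5.203 meV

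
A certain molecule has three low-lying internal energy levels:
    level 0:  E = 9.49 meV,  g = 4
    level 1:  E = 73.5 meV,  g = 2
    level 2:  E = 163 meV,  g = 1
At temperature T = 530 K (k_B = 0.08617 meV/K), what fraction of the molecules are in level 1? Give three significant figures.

k_BT = 0.08617 × 530 K = 45.670 meV.
Eᵢ/kT = 0.20780, 1.6094, 3.5691.
Z = Σ gᵢe^(−Eᵢ/kT) = 4·e^(−0.20780) + 2·e^(−1.6094) + 1·e^(−3.5691) = 3.2495 + 0.40002 + 0.028181 = 3.6777.
P₁ = g₁ e^(−E₁/kT) / Z = 0.40002/3.6777 = 0.109.

0.109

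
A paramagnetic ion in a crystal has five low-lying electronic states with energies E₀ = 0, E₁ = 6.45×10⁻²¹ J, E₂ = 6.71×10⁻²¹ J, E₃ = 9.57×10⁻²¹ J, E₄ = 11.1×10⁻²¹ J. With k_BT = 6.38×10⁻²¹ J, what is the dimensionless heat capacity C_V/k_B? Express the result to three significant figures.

0.424

Eᵢ/kT = 0, 1.0110, 1.0517, 1.5000, 1.7398.
Z = Σ e^(−Eᵢ/kT) = e^(−0) + e^(−1.0110) + e^(−1.0517) + e^(−1.5000) + e^(−1.7398) = 1.0000 + 0.36385 + 0.34934 + 0.22313 + 0.17556 = 2.1119.
⟨E⟩ = 4.1550, ⟨E²⟩ = 34.534.
C_V/k_B = (⟨E²⟩ − ⟨E⟩²)/(kT)² = (34.534 − 17.264)/40.704 = 0.424.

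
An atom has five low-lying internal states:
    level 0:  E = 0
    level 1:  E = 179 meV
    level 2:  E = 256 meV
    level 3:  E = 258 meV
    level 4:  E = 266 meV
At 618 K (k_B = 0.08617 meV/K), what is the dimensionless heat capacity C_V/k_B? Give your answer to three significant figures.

0.837

k_BT = 0.08617 × 618 K = 53.253 meV.
Eᵢ/kT = 0, 3.3613, 4.8072, 4.8448, 4.9950.
Z = Σ e^(−Eᵢ/kT) = e^(−0) + e^(−3.3613) + e^(−4.8072) + e^(−4.8448) + e^(−4.9950) = 1.0000 + 0.034690 + 0.0081707 + 0.0078692 + 0.0067717 = 1.0575.
⟨E⟩ = 11.473 meV, ⟨E²⟩ = 2505.8 meV².
C_V/k_B = (⟨E²⟩ − ⟨E⟩²)/(kT)² = (2505.8 − 131.63)/2835.9 = 0.837.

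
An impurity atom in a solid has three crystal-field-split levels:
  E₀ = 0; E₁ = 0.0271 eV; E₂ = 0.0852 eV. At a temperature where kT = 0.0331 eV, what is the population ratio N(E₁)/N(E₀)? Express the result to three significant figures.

n₁/n₀ = exp[−(E₁−E₀)/kT] = exp(−(0.0271 eV)/(0.0331 eV)) = exp(-0.81873) = 0.441.

0.441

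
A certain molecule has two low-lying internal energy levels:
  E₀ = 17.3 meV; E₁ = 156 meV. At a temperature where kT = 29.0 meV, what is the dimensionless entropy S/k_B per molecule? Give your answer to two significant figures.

0.048

Eᵢ/kT = 0.5966, 5.379.
Z = Σ e^(−Eᵢ/kT) = e^(−0.5966) + e^(−5.379) = 0.5507 + 0.004612 = 0.5553.
⟨E⟩ = Σ EᵢPᵢ = 18.45 meV.
S/k_B = ln Z + ⟨E⟩/kT = ln(0.5553) + 18.45/29.0 = -0.5882 + 0.6362 = 0.048.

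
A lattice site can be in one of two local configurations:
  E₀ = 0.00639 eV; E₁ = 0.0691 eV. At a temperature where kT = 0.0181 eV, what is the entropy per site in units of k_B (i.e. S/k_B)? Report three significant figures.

Eᵢ/kT = 0.35304, 3.8177.
Z = Σ e^(−Eᵢ/kT) = e^(−0.35304) + e^(−3.8177) = 0.70255 + 0.021978 = 0.72453.
⟨E⟩ = Σ EᵢPᵢ = 0.0082922 eV.
S/k_B = ln Z + ⟨E⟩/kT = ln(0.72453) + 0.0082922/0.0181 = -0.32223 + 0.45813 = 0.136.

0.136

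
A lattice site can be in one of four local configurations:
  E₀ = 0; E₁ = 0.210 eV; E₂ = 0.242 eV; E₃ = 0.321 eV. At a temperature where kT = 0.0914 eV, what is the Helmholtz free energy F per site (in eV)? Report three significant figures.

Eᵢ/kT = 0, 2.2976, 2.6477, 3.5120.
Z = Σ e^(−Eᵢ/kT) = e^(−0) + e^(−2.2976) + e^(−2.6477) + e^(−3.5120) = 1.0000 + 0.10050 + 0.070814 + 0.029837 = 1.2012.
F = −kT ln Z = −0.0914 × ln(1.2012) = −0.0914 × 0.18332 = -0.0168 eV.

-0.0168 eV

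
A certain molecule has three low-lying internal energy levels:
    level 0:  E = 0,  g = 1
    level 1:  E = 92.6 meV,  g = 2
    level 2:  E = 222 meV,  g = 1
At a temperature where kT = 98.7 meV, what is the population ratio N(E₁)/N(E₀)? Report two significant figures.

n₁/n₀ = (g₁/g₀) exp[−(E₁−E₀)/kT] = (2/1) × exp(−(92.6 meV)/(98.7 meV)) = (2/1) × exp(-0.9382) = 0.78.

0.78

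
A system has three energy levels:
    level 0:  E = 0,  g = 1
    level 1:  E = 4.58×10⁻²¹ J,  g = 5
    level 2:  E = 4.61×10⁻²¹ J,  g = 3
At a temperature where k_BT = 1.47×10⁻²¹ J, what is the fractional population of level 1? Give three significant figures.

0.164

Eᵢ/kT = 0, 3.1156, 3.1361.
Z = Σ gᵢe^(−Eᵢ/kT) = 1·e^(−0) + 5·e^(−3.1156) + 3·e^(−3.1361) = 1.0000 + 0.22176 + 0.13036 = 1.3521.
P₁ = g₁ e^(−E₁/kT) / Z = 0.22176/1.3521 = 0.164.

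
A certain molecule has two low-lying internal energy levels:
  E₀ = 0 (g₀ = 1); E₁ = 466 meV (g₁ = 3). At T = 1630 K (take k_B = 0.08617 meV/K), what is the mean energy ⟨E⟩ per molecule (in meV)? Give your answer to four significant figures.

45.69 meV

k_BT = 0.08617 × 1630 K = 140.457 meV.
Eᵢ/kT = 0, 3.31774.
Z = Σ gᵢe^(−Eᵢ/kT) = 1·e^(−0) + 3·e^(−3.31774) = 1.00000 + 0.108704 = 1.10870.
⟨E⟩ = Σ Eᵢ gᵢe^(−Eᵢ/kT) / Z = (0·1.00000 + 466·0.108704) / 1.10870 = 45.69 meV.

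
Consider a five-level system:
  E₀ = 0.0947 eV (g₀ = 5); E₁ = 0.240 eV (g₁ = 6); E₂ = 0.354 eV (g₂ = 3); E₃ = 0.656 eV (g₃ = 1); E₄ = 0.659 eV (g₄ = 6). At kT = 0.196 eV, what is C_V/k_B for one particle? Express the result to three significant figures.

Eᵢ/kT = 0.48316, 1.2245, 1.8061, 3.3469, 3.3622.
Z = Σ gᵢe^(−Eᵢ/kT) = 5·e^(−0.48316) + 6·e^(−1.2245) + 3·e^(−1.8061) + 1·e^(−3.3469) + 6·e^(−3.3622) = 3.0842 + 1.7634 + 0.49288 + 0.035193 + 0.20795 = 5.5836.
⟨E⟩ = 0.18803 eV, ⟨E²⟩ = 0.053093 eV².
C_V/k_B = (⟨E²⟩ − ⟨E⟩²)/(kT)² = (0.053093 − 0.035355)/0.038416 = 0.462.

0.462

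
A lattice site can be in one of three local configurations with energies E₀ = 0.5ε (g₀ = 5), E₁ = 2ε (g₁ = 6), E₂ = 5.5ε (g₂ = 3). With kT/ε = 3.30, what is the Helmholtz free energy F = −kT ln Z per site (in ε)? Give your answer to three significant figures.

Eᵢ/kT = 0.15152, 0.60606, 1.6667.
Z = Σ gᵢe^(−Eᵢ/kT) = 5·e^(−0.15152) + 6·e^(−0.60606) + 3·e^(−1.6667) = 4.2970 + 3.2730 + 0.56661 = 8.1366.
F = −kT ln Z = −3.30 × ln(8.1366) = −3.30 × 2.0964 = -6.92 ε.

-6.92 ε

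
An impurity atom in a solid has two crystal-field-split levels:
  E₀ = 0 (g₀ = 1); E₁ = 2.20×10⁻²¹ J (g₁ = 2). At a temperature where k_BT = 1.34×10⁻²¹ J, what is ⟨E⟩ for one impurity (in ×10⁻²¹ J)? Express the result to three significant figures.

0.614 ×10⁻²¹ J

Eᵢ/kT = 0, 1.6418.
Z = Σ gᵢe^(−Eᵢ/kT) = 1·e^(−0) + 2·e^(−1.6418) = 1.0000 + 0.38726 = 1.3873.
⟨E⟩ = Σ Eᵢ gᵢe^(−Eᵢ/kT) / Z = (0·1.0000 + 2.20·0.38726) / 1.3873 = 0.614 ×10⁻²¹ J.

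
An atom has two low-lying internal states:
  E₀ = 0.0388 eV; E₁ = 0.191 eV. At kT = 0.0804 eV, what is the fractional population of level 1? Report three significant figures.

0.131

Eᵢ/kT = 0.48259, 2.3756.
Z = Σ e^(−Eᵢ/kT) = e^(−0.48259) + e^(−2.3756) = 0.61718 + 0.092959 = 0.71014.
P₁ = e^(−E₁/kT) / Z = 0.092959/0.71014 = 0.131.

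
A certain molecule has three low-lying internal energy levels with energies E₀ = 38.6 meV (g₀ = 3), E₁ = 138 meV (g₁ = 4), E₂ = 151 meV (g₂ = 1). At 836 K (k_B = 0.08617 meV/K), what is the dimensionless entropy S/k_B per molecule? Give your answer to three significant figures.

1.85

k_BT = 0.08617 × 836 K = 72.038 meV.
Eᵢ/kT = 0.53583, 1.9157, 2.0961.
Z = Σ gᵢe^(−Eᵢ/kT) = 3·e^(−0.53583) + 4·e^(−1.9157) + 1·e^(−2.0961) = 1.7556 + 0.58895 + 0.12293 = 2.4675.
⟨E⟩ = Σ EᵢPᵢ = 67.924 meV.
S/k_B = ln Z + ⟨E⟩/kT = ln(2.4675) + 67.924/72.038 = 0.90321 + 0.94289 = 1.85.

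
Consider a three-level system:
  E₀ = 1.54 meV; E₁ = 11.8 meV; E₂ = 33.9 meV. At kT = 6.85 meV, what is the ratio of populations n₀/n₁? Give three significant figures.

n₀/n₁ = exp[−(E₀−E₁)/kT] = exp(−(-10.26 meV)/(6.85 meV)) = exp(1.4978) = 4.47.

4.47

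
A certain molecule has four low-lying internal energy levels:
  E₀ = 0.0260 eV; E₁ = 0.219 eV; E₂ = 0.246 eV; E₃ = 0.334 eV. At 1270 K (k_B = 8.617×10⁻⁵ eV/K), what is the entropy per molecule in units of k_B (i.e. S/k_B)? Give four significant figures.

k_BT = 8.617×10⁻⁵ × 1270 K = 0.109436 eV.
Eᵢ/kT = 0.237582, 2.00117, 2.24789, 3.05201.
Z = Σ e^(−Eᵢ/kT) = e^(−0.237582) + e^(−2.00117) + e^(−2.24789) + e^(−3.05201) = 0.788532 + 0.135177 + 0.105622 + 0.0472638 = 1.07659.
⟨E⟩ = Σ EᵢPᵢ = 0.0853386 eV.
S/k_B = ln Z + ⟨E⟩/kT = ln(1.07659) + 0.0853386/0.109436 = 0.0737986 + 0.779804 = 0.8536.

0.8536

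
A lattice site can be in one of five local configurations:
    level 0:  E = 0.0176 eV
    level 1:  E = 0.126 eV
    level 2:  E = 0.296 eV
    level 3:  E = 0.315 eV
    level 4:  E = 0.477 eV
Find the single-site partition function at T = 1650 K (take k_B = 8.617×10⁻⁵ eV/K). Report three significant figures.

k_BT = 8.617×10⁻⁵ × 1650 K = 0.14218 eV.
Eᵢ/kT = 0.12379, 0.88620, 2.0819, 2.2155, 3.3549.
Z = Σ e^(−Eᵢ/kT) = e^(−0.12379) + e^(−0.88620) + e^(−2.0819) + e^(−2.2155) + e^(−3.3549) = 0.88357 + 0.41222 + 0.12469 + 0.10910 + 0.034913 = 1.5645.

Z = 1.56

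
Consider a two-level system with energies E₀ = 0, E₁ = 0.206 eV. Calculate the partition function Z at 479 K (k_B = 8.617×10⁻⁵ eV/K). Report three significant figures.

k_BT = 8.617×10⁻⁵ × 479 K = 0.041275 eV.
Eᵢ/kT = 0, 4.9909.
Z = Σ e^(−Eᵢ/kT) = e^(−0) + e^(−4.9909) = 1.0000 + 0.0067995 = 1.0068.

Z = 1.01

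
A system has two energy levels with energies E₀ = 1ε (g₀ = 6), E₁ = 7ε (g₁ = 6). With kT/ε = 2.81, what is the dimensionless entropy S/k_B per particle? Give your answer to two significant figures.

Eᵢ/kT = 0.3559, 2.491.
Z = Σ gᵢe^(−Eᵢ/kT) = 6·e^(−0.3559) + 6·e^(−2.491) = 4.203 + 0.4970 = 4.700.
⟨E⟩ = Σ EᵢPᵢ = 1.634 ε.
S/k_B = ln Z + ⟨E⟩/kT = ln(4.700) + 1.634/2.81 = 1.548 + 0.5815 = 2.1.

2.1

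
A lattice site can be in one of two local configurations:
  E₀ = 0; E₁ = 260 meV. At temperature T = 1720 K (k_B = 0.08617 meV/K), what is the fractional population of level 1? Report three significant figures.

k_BT = 0.08617 × 1720 K = 148.21 meV.
Eᵢ/kT = 0, 1.7543.
Z = Σ e^(−Eᵢ/kT) = e^(−0) + e^(−1.7543) = 1.0000 + 0.17303 = 1.1730.
P₁ = e^(−E₁/kT) / Z = 0.17303/1.1730 = 0.148.

0.148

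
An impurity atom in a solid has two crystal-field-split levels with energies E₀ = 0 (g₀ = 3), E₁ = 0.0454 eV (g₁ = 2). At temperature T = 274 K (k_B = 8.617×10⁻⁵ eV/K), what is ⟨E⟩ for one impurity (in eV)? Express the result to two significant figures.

0.0040 eV

k_BT = 8.617×10⁻⁵ × 274 K = 0.02361 eV.
Eᵢ/kT = 0, 1.923.
Z = Σ gᵢe^(−Eᵢ/kT) = 3·e^(−0) + 2·e^(−1.923) = 3.000 + 0.2923 = 3.292.
⟨E⟩ = Σ Eᵢ gᵢe^(−Eᵢ/kT) / Z = (0·3.000 + 0.0454·0.2923) / 3.292 = 0.0040 eV.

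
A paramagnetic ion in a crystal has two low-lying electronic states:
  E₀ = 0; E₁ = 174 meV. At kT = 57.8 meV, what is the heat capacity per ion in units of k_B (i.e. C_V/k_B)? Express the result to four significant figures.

Eᵢ/kT = 0, 3.01038.
Z = Σ e^(−Eᵢ/kT) = e^(−0) + e^(−3.01038) = 1.00000 + 0.0492730 = 1.04927.
⟨E⟩ = 8.17092 meV, ⟨E²⟩ = 1421.74 meV².
C_V/k_B = (⟨E²⟩ − ⟨E⟩²)/(kT)² = (1421.74 − 66.7639)/3340.84 = 0.4056.

0.4056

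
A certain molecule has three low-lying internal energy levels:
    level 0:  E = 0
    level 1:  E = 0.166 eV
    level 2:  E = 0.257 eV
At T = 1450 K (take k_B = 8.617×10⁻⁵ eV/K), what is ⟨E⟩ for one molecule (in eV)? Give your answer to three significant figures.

k_BT = 8.617×10⁻⁵ × 1450 K = 0.12495 eV.
Eᵢ/kT = 0, 1.3285, 2.0568.
Z = Σ e^(−Eᵢ/kT) = e^(−0) + e^(−1.3285) + e^(−2.0568) = 1.0000 + 0.26487 + 0.12786 = 1.3927.
⟨E⟩ = Σ Eᵢ e^(−Eᵢ/kT) / Z = (0·1.0000 + 0.166·0.26487 + 0.257·0.12786) / 1.3927 = 0.0552 eV.

0.0552 eV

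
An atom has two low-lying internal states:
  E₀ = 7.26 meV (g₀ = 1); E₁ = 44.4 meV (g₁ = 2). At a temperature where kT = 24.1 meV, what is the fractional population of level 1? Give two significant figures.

0.30

Eᵢ/kT = 0.3012, 1.842.
Z = Σ gᵢe^(−Eᵢ/kT) = 1·e^(−0.3012) + 2·e^(−1.842) = 0.7399 + 0.3170 = 1.057.
P₁ = g₁ e^(−E₁/kT) / Z = 0.3170/1.057 = 0.30.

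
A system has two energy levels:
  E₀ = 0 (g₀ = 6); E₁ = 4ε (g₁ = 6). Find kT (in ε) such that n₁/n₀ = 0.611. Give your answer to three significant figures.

8.12 ε

n₁/n₀ = (g₁/g₀) exp[−(E₁−E₀)/kT] = 0.611.
⇒ (E₁−E₀)/kT = ln((6/6)/0.611) = ln(1.6367) = 0.49268.
kT = 4ε / 0.49268 = 8.12 ε.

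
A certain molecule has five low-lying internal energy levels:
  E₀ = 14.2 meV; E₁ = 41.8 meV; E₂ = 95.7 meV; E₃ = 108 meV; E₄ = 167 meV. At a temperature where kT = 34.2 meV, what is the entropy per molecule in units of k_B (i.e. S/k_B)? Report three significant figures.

0.979

Eᵢ/kT = 0.41520, 1.2222, 2.7982, 3.1579, 4.8830.
Z = Σ e^(−Eᵢ/kT) = e^(−0.41520) + e^(−1.2222) + e^(−2.7982) + e^(−3.1579) + e^(−4.8830) = 0.66021 + 0.29458 + 0.060920 + 0.042515 + 0.0075743 = 1.0658.
⟨E⟩ = Σ EᵢPᵢ = 31.315 meV.
S/k_B = ln Z + ⟨E⟩/kT = ln(1.0658) + 31.315/34.2 = 0.063726 + 0.91564 = 0.979.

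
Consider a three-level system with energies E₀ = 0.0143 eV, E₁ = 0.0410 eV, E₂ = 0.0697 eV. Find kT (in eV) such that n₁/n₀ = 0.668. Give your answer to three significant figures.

n₁/n₀ = exp[−(E₁−E₀)/kT] = 0.668.
⇒ (E₁−E₀)/kT = ln(1/0.668) = ln(1.4970) = 0.40346.
kT = 0.0267 eV / 0.40346 = 0.0662 eV.

0.0662 eV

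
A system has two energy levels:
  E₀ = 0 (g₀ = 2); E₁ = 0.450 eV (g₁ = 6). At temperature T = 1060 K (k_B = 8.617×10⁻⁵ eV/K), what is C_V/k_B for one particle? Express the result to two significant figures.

0.51

k_BT = 8.617×10⁻⁵ × 1060 K = 0.09134 eV.
Eᵢ/kT = 0, 4.927.
Z = Σ gᵢe^(−Eᵢ/kT) = 2·e^(−0) + 6·e^(−4.927) = 2.000 + 0.04349 = 2.043.
⟨E⟩ = 0.009579 eV, ⟨E²⟩ = 0.004311 eV².
C_V/k_B = (⟨E²⟩ − ⟨E⟩²)/(kT)² = (0.004311 − 0.00009176)/0.008343 = 0.51.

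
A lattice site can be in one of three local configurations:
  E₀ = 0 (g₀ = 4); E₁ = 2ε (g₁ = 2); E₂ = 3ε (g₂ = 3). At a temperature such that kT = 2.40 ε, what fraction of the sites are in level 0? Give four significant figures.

Eᵢ/kT = 0, 0.833333, 1.25000.
Z = Σ gᵢe^(−Eᵢ/kT) = 4·e^(−0) + 2·e^(−0.833333) + 3·e^(−1.25000) = 4.00000 + 0.869197 + 0.859514 = 5.72871.
P₀ = g₀ e^(−E₀/kT) / Z = 4.00000/5.72871 = 0.6982.

0.6982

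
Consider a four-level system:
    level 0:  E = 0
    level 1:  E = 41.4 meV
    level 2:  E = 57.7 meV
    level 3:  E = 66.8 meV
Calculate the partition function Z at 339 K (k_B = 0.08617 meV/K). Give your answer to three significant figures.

k_BT = 0.08617 × 339 K = 29.212 meV.
Eᵢ/kT = 0, 1.4172, 1.9752, 2.2867.
Z = Σ e^(−Eᵢ/kT) = e^(−0) + e^(−1.4172) + e^(−1.9752) + e^(−2.2867) = 1.0000 + 0.24239 + 0.13873 + 0.10160 = 1.4827.

Z = 1.48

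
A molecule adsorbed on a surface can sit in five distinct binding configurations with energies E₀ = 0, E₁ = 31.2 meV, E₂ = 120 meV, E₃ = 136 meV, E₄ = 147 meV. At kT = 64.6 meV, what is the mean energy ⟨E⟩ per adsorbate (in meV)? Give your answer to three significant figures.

34.9 meV

Eᵢ/kT = 0, 0.48297, 1.8576, 2.1053, 2.2755.
Z = Σ e^(−Eᵢ/kT) = e^(−0) + e^(−0.48297) + e^(−1.8576) + e^(−2.1053) + e^(−2.2755) = 1.0000 + 0.61695 + 0.15605 + 0.12181 + 0.10275 = 1.9976.
⟨E⟩ = Σ Eᵢ e^(−Eᵢ/kT) / Z = (0·1.0000 + 31.2·0.61695 + 120·0.15605 + 136·0.12181 + 147·0.10275) / 1.9976 = 34.9 meV.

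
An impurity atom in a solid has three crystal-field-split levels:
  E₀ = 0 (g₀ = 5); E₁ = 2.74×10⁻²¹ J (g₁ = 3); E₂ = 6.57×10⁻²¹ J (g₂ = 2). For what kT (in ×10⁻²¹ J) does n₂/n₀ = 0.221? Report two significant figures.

11 ×10⁻²¹ J

n₂/n₀ = (g₂/g₀) exp[−(E₂−E₀)/kT] = 0.221.
⇒ (E₂−E₀)/kT = ln((2/5)/0.221) = ln(1.810) = 0.5933.
kT = 6.57 ×10⁻²¹ J / 0.5933 = 11 ×10⁻²¹ J.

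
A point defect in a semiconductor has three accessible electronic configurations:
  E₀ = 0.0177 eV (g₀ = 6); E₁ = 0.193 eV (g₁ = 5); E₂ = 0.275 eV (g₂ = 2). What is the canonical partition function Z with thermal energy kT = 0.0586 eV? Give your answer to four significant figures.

Z = 4.640

Eᵢ/kT = 0.302048, 3.29352, 4.69283.
Z = Σ gᵢe^(−Eᵢ/kT) = 6·e^(−0.302048) + 5·e^(−3.29352) + 2·e^(−4.69283) = 4.43582 + 0.185615 + 0.0183214 = 4.63976.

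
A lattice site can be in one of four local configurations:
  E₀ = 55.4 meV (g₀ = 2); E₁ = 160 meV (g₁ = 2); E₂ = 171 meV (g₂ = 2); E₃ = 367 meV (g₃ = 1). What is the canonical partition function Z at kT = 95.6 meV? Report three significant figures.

Eᵢ/kT = 0.57950, 1.6736, 1.7887, 3.8389.
Z = Σ gᵢe^(−Eᵢ/kT) = 2·e^(−0.57950) + 2·e^(−1.6736) + 2·e^(−1.7887) + 1·e^(−3.8389) = 1.1204 + 0.37514 + 0.33435 + 0.021517 = 1.8514.

Z = 1.85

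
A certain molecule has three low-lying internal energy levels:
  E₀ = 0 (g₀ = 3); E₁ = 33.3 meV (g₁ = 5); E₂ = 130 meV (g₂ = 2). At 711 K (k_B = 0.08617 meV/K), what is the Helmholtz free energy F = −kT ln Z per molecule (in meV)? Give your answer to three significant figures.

k_BT = 0.08617 × 711 K = 61.267 meV.
Eᵢ/kT = 0, 0.54352, 2.1219.
Z = Σ gᵢe^(−Eᵢ/kT) = 3·e^(−0) + 5·e^(−0.54352) + 2·e^(−2.1219) = 3.0000 + 2.9035 + 0.23961 = 6.1431.
F = −kT ln Z = −61.267 × ln(6.1431) = −61.267 × 1.8153 = -111 meV.

-111 meV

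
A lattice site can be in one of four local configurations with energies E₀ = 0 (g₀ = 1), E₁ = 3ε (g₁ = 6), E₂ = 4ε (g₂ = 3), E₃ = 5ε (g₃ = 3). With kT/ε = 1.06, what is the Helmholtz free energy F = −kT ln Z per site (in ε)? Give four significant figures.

Eᵢ/kT = 0, 2.83019, 3.77358, 4.71698.
Z = Σ gᵢe^(−Eᵢ/kT) = 1·e^(−0) + 6·e^(−2.83019) + 3·e^(−3.77358) + 3·e^(−4.71698) = 1.00000 + 0.354010 + 0.0689091 + 0.0268264 = 1.44975.
F = −kT ln Z = −1.06 × ln(1.44975) = −1.06 × 0.371391 = -0.3937 ε.

-0.3937 ε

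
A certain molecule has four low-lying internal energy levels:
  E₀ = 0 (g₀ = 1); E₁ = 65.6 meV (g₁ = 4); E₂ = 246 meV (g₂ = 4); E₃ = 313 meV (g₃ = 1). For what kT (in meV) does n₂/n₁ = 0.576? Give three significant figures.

n₂/n₁ = (g₂/g₁) exp[−(E₂−E₁)/kT] = 0.576.
⇒ (E₂−E₁)/kT = ln((4/4)/0.576) = ln(1.7361) = 0.55164.
kT = 180.4 meV / 0.55164 = 327 meV.

327 meV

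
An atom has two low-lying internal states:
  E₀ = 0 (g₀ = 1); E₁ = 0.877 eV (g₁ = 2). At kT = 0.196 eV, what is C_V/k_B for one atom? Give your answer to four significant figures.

0.4362

Eᵢ/kT = 0, 4.47449.
Z = Σ gᵢe^(−Eᵢ/kT) = 1·e^(−0) + 2·e^(−4.47449) = 1.00000 + 0.0227921 = 1.02279.
⟨E⟩ = 0.0195433 eV, ⟨E²⟩ = 0.0171395 eV².
C_V/k_B = (⟨E²⟩ − ⟨E⟩²)/(kT)² = (0.0171395 − 0.000381941)/0.0384160 = 0.4362.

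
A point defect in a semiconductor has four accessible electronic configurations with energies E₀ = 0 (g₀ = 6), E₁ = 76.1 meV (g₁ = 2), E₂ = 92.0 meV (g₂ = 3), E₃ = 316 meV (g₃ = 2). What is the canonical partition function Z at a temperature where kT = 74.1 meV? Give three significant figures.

Z = 7.61

Eᵢ/kT = 0, 1.0270, 1.2416, 4.2645.
Z = Σ gᵢe^(−Eᵢ/kT) = 6·e^(−0) + 2·e^(−1.0270) + 3·e^(−1.2416) + 2·e^(−4.2645) = 6.0000 + 0.71616 + 0.86676 + 0.028118 = 7.6110.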